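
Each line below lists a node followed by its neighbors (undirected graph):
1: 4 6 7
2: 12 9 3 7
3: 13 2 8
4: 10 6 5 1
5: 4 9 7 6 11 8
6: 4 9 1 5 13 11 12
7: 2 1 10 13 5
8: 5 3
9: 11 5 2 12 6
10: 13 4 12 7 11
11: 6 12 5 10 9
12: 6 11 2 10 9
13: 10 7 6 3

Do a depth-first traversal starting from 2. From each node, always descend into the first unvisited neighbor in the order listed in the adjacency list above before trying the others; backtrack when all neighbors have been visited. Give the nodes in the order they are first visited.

Visit 2
2 → 12
12 → 6
6 → 4
4 → 10
10 → 13
13 → 7
7 → 1
7 → 5
5 → 9
9 → 11
5 → 8
8 → 3

2 -> 12 -> 6 -> 4 -> 10 -> 13 -> 7 -> 1 -> 5 -> 9 -> 11 -> 8 -> 3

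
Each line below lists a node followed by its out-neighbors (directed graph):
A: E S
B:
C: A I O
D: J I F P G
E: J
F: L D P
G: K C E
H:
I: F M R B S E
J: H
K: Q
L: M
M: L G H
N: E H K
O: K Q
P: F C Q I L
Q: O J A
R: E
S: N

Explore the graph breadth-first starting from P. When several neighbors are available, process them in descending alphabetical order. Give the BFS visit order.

Visit P; enqueue Q, L, I, F, C → queue [Q, L, I, F, C]
Visit Q; enqueue O, J, A → queue [L, I, F, C, O, J, A]
Visit L; enqueue M → queue [I, F, C, O, J, A, M]
Visit I; enqueue S, R, E, B → queue [F, C, O, J, A, M, S, R, E, B]
Visit F; enqueue D → queue [C, O, J, A, M, S, R, E, B, D]
Visit C → queue [O, J, A, M, S, R, E, B, D]
Visit O; enqueue K → queue [J, A, M, S, R, E, B, D, K]
Visit J; enqueue H → queue [A, M, S, R, E, B, D, K, H]
Visit A → queue [M, S, R, E, B, D, K, H]
Visit M; enqueue G → queue [S, R, E, B, D, K, H, G]
Visit S; enqueue N → queue [R, E, B, D, K, H, G, N]
Visit R → queue [E, B, D, K, H, G, N]
Visit E → queue [B, D, K, H, G, N]
Visit B → queue [D, K, H, G, N]
Visit D → queue [K, H, G, N]
Visit K → queue [H, G, N]
Visit H → queue [G, N]
Visit G → queue [N]
Visit N → queue []

P Q L I F C O J A M S R E B D K H G N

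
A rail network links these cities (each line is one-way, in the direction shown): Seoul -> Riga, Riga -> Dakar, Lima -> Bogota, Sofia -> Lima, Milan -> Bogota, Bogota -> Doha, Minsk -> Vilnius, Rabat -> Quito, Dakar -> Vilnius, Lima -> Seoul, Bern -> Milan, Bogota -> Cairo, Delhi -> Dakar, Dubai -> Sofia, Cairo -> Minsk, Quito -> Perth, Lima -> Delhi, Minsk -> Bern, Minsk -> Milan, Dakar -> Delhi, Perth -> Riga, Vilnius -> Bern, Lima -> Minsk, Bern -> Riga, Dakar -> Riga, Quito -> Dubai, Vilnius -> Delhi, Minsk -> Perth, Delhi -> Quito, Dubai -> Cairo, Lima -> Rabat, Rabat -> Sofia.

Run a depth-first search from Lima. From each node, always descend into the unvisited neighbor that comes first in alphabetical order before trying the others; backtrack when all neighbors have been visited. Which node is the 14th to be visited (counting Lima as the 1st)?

Visit Lima
Lima → Bogota
Bogota → Cairo
Cairo → Minsk
Minsk → Bern
Bern → Milan
Bern → Riga
Riga → Dakar
Dakar → Delhi
Delhi → Quito
Quito → Dubai
Dubai → Sofia
Quito → Perth
Dakar → Vilnius
Bogota → Doha
Lima → Rabat
Lima → Seoul

Visit order: Lima, Bogota, Cairo, Minsk, Bern, Milan, Riga, Dakar, Delhi, Quito, Dubai, Sofia, Perth, Vilnius, Doha, Rabat, Seoul

Vilnius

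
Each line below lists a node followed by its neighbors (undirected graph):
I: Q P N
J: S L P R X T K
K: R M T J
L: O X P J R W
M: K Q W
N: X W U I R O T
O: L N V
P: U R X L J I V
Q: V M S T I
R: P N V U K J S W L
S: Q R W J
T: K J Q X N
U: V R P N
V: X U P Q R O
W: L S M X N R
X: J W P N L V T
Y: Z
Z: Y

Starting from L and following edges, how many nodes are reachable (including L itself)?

16

BFS from L visits: L, J, O, P, R, W, X, K, S, T, N, V, I, U, M, Q
Reachable nodes: 16 of 18 total.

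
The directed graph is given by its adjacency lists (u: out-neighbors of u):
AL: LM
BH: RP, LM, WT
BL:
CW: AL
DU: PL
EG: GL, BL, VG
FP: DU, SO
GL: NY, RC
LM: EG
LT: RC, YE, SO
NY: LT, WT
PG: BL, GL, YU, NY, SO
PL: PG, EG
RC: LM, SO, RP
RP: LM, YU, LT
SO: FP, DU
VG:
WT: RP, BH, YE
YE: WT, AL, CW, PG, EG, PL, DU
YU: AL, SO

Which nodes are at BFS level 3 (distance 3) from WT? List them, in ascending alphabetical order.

BL, GL, NY, RC, SO, VG

Level 0: WT
Level 1: BH, RP, YE
Level 2: AL, CW, DU, EG, LM, LT, PG, PL, YU
Level 3: BL, GL, NY, RC, SO, VG
Level 4: FP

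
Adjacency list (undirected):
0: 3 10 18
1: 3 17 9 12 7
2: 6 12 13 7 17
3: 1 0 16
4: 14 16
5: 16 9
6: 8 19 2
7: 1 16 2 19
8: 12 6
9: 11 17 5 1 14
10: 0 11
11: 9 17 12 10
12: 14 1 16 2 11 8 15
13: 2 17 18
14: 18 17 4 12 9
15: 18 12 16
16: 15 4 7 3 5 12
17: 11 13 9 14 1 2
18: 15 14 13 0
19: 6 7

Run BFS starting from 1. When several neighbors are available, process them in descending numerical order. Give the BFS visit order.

Visit 1; enqueue 17, 12, 9, 7, 3 → queue [17, 12, 9, 7, 3]
Visit 17; enqueue 14, 13, 11, 2 → queue [12, 9, 7, 3, 14, 13, 11, 2]
Visit 12; enqueue 16, 15, 8 → queue [9, 7, 3, 14, 13, 11, 2, 16, 15, 8]
Visit 9; enqueue 5 → queue [7, 3, 14, 13, 11, 2, 16, 15, 8, 5]
Visit 7; enqueue 19 → queue [3, 14, 13, 11, 2, 16, 15, 8, 5, 19]
Visit 3; enqueue 0 → queue [14, 13, 11, 2, 16, 15, 8, 5, 19, 0]
Visit 14; enqueue 18, 4 → queue [13, 11, 2, 16, 15, 8, 5, 19, 0, 18, 4]
Visit 13 → queue [11, 2, 16, 15, 8, 5, 19, 0, 18, 4]
Visit 11; enqueue 10 → queue [2, 16, 15, 8, 5, 19, 0, 18, 4, 10]
Visit 2; enqueue 6 → queue [16, 15, 8, 5, 19, 0, 18, 4, 10, 6]
Visit 16 → queue [15, 8, 5, 19, 0, 18, 4, 10, 6]
Visit 15 → queue [8, 5, 19, 0, 18, 4, 10, 6]
Visit 8 → queue [5, 19, 0, 18, 4, 10, 6]
Visit 5 → queue [19, 0, 18, 4, 10, 6]
Visit 19 → queue [0, 18, 4, 10, 6]
Visit 0 → queue [18, 4, 10, 6]
Visit 18 → queue [4, 10, 6]
Visit 4 → queue [10, 6]
Visit 10 → queue [6]
Visit 6 → queue []

1, 17, 12, 9, 7, 3, 14, 13, 11, 2, 16, 15, 8, 5, 19, 0, 18, 4, 10, 6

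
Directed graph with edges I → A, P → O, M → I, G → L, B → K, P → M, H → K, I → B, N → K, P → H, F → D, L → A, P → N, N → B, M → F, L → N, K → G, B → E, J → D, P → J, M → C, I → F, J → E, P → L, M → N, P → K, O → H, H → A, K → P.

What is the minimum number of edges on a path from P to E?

Level 0: P
Level 1: H, J, K, L, M, N, O
Level 2: A, B, C, D, E, F, G, I
E first appears at level 2.

2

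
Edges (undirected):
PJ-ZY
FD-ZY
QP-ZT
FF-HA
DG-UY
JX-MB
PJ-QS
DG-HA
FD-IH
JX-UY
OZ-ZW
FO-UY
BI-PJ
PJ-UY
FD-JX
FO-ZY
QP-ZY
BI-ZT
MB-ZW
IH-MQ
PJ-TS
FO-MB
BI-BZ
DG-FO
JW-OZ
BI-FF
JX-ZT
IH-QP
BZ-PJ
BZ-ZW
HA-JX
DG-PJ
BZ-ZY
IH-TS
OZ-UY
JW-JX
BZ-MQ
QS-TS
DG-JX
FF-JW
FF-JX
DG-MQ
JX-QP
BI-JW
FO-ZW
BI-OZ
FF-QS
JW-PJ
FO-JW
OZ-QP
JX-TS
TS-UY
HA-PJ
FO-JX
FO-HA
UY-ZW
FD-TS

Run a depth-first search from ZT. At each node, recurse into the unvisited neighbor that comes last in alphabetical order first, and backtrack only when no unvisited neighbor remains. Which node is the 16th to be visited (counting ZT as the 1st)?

DG

Visit ZT
ZT → QP
QP → ZY
ZY → PJ
PJ → UY
UY → ZW
ZW → OZ
OZ → JW
JW → JX
JX → TS
TS → QS
QS → FF
FF → HA
HA → FO
FO → MB
FO → DG
DG → MQ
MQ → IH
IH → FD
MQ → BZ
BZ → BI

Visit order: ZT, QP, ZY, PJ, UY, ZW, OZ, JW, JX, TS, QS, FF, HA, FO, MB, DG, MQ, IH, FD, BZ, BI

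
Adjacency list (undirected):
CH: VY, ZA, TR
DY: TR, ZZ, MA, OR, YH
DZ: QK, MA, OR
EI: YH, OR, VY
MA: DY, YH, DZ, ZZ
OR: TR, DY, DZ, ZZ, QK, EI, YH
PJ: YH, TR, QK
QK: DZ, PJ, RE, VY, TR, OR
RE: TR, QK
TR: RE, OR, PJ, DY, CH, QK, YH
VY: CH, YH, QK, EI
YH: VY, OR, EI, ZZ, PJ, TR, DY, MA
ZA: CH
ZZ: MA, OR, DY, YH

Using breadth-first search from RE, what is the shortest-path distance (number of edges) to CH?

2

Level 0: RE
Level 1: QK, TR
Level 2: CH, DY, DZ, OR, PJ, VY, YH
Level 3: EI, MA, ZA, ZZ
CH first appears at level 2.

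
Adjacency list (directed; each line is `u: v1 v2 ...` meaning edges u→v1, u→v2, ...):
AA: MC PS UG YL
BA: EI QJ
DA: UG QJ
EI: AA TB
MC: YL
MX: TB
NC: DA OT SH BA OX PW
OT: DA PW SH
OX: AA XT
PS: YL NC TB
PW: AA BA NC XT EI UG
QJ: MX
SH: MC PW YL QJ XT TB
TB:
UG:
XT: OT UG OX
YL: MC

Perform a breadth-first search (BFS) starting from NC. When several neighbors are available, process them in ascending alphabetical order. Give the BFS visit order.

NC BA DA OT OX PW SH EI QJ UG AA XT MC TB YL MX PS

Visit NC; enqueue BA, DA, OT, OX, PW, SH → queue [BA, DA, OT, OX, PW, SH]
Visit BA; enqueue EI, QJ → queue [DA, OT, OX, PW, SH, EI, QJ]
Visit DA; enqueue UG → queue [OT, OX, PW, SH, EI, QJ, UG]
Visit OT → queue [OX, PW, SH, EI, QJ, UG]
Visit OX; enqueue AA, XT → queue [PW, SH, EI, QJ, UG, AA, XT]
Visit PW → queue [SH, EI, QJ, UG, AA, XT]
Visit SH; enqueue MC, TB, YL → queue [EI, QJ, UG, AA, XT, MC, TB, YL]
Visit EI → queue [QJ, UG, AA, XT, MC, TB, YL]
Visit QJ; enqueue MX → queue [UG, AA, XT, MC, TB, YL, MX]
Visit UG → queue [AA, XT, MC, TB, YL, MX]
Visit AA; enqueue PS → queue [XT, MC, TB, YL, MX, PS]
Visit XT → queue [MC, TB, YL, MX, PS]
Visit MC → queue [TB, YL, MX, PS]
Visit TB → queue [YL, MX, PS]
Visit YL → queue [MX, PS]
Visit MX → queue [PS]
Visit PS → queue []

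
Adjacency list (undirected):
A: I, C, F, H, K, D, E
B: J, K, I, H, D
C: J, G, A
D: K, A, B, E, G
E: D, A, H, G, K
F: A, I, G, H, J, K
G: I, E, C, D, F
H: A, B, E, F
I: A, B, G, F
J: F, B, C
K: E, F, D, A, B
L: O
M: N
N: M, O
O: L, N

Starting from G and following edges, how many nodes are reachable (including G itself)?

11

BFS from G visits: G, I, E, C, D, F, A, B, H, K, J
Reachable nodes: 11 of 15 total.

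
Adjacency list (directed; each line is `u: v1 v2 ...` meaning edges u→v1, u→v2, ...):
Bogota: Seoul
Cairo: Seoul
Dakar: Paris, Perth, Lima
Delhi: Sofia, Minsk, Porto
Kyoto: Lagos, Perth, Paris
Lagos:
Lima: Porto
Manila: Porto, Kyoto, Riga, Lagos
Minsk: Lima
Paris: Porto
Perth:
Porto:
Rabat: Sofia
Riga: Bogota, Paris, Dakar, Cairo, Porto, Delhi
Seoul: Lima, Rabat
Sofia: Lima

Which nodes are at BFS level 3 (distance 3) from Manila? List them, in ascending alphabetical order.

Level 0: Manila
Level 1: Kyoto, Lagos, Porto, Riga
Level 2: Bogota, Cairo, Dakar, Delhi, Paris, Perth
Level 3: Lima, Minsk, Seoul, Sofia
Level 4: Rabat

Lima, Minsk, Seoul, Sofia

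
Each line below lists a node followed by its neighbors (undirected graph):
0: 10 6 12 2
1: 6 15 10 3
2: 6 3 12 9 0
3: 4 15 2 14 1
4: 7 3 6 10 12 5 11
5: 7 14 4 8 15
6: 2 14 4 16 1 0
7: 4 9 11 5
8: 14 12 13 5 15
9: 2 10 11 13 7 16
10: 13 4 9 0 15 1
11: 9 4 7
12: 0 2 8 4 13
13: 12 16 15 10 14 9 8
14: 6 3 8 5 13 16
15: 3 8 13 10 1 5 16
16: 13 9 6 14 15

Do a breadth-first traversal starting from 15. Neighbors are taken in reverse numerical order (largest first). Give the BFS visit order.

Visit 15; enqueue 16, 13, 10, 8, 5, 3, 1 → queue [16, 13, 10, 8, 5, 3, 1]
Visit 16; enqueue 14, 9, 6 → queue [13, 10, 8, 5, 3, 1, 14, 9, 6]
Visit 13; enqueue 12 → queue [10, 8, 5, 3, 1, 14, 9, 6, 12]
Visit 10; enqueue 4, 0 → queue [8, 5, 3, 1, 14, 9, 6, 12, 4, 0]
Visit 8 → queue [5, 3, 1, 14, 9, 6, 12, 4, 0]
Visit 5; enqueue 7 → queue [3, 1, 14, 9, 6, 12, 4, 0, 7]
Visit 3; enqueue 2 → queue [1, 14, 9, 6, 12, 4, 0, 7, 2]
Visit 1 → queue [14, 9, 6, 12, 4, 0, 7, 2]
Visit 14 → queue [9, 6, 12, 4, 0, 7, 2]
Visit 9; enqueue 11 → queue [6, 12, 4, 0, 7, 2, 11]
Visit 6 → queue [12, 4, 0, 7, 2, 11]
Visit 12 → queue [4, 0, 7, 2, 11]
Visit 4 → queue [0, 7, 2, 11]
Visit 0 → queue [7, 2, 11]
Visit 7 → queue [2, 11]
Visit 2 → queue [11]
Visit 11 → queue []

15, 16, 13, 10, 8, 5, 3, 1, 14, 9, 6, 12, 4, 0, 7, 2, 11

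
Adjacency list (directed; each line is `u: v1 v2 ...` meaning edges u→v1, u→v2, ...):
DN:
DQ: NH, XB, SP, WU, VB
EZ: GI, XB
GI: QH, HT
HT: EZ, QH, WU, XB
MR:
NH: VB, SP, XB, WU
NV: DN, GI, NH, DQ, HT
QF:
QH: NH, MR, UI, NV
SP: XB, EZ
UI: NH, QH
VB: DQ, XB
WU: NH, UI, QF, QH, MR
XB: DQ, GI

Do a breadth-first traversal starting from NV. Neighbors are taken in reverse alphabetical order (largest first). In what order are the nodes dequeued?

NV -> NH -> HT -> GI -> DQ -> DN -> XB -> WU -> VB -> SP -> QH -> EZ -> UI -> QF -> MR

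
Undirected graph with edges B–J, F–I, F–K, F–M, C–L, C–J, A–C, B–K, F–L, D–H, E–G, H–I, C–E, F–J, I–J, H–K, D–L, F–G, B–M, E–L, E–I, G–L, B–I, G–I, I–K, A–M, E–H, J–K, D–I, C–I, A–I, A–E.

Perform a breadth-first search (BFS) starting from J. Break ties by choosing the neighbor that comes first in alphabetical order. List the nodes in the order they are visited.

Visit J; enqueue B, C, F, I, K → queue [B, C, F, I, K]
Visit B; enqueue M → queue [C, F, I, K, M]
Visit C; enqueue A, E, L → queue [F, I, K, M, A, E, L]
Visit F; enqueue G → queue [I, K, M, A, E, L, G]
Visit I; enqueue D, H → queue [K, M, A, E, L, G, D, H]
Visit K → queue [M, A, E, L, G, D, H]
Visit M → queue [A, E, L, G, D, H]
Visit A → queue [E, L, G, D, H]
Visit E → queue [L, G, D, H]
Visit L → queue [G, D, H]
Visit G → queue [D, H]
Visit D → queue [H]
Visit H → queue []

J, B, C, F, I, K, M, A, E, L, G, D, H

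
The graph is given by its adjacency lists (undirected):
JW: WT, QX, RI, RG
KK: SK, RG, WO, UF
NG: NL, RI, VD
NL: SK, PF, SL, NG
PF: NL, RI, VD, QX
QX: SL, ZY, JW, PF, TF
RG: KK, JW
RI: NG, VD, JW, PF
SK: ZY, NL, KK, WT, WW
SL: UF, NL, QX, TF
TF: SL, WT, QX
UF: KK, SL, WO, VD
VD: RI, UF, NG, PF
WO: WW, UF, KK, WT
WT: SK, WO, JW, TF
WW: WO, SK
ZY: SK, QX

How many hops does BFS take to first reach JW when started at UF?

3

Level 0: UF
Level 1: KK, SL, VD, WO
Level 2: NG, NL, PF, QX, RG, RI, SK, TF, WT, WW
Level 3: JW, ZY
JW first appears at level 3.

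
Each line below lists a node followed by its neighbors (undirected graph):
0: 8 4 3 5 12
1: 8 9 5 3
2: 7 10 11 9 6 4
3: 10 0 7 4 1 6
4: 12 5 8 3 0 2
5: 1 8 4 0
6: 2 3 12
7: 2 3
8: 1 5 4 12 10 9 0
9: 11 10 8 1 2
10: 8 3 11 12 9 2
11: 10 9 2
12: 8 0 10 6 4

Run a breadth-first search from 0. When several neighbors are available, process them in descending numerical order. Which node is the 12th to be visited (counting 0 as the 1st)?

Visit 0; enqueue 12, 8, 5, 4, 3 → queue [12, 8, 5, 4, 3]
Visit 12; enqueue 10, 6 → queue [8, 5, 4, 3, 10, 6]
Visit 8; enqueue 9, 1 → queue [5, 4, 3, 10, 6, 9, 1]
Visit 5 → queue [4, 3, 10, 6, 9, 1]
Visit 4; enqueue 2 → queue [3, 10, 6, 9, 1, 2]
Visit 3; enqueue 7 → queue [10, 6, 9, 1, 2, 7]
Visit 10; enqueue 11 → queue [6, 9, 1, 2, 7, 11]
Visit 6 → queue [9, 1, 2, 7, 11]
Visit 9 → queue [1, 2, 7, 11]
Visit 1 → queue [2, 7, 11]
Visit 2 → queue [7, 11]
Visit 7 → queue [11]
Visit 11 → queue []

Visit order: 0, 12, 8, 5, 4, 3, 10, 6, 9, 1, 2, 7, 11

7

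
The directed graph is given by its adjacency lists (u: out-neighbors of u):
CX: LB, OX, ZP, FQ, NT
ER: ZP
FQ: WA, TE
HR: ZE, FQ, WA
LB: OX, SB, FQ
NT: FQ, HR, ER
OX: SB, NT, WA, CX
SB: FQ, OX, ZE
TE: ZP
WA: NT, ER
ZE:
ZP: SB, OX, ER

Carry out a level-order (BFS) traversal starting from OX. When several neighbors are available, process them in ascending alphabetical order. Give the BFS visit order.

OX -> CX -> NT -> SB -> WA -> FQ -> LB -> ZP -> ER -> HR -> ZE -> TE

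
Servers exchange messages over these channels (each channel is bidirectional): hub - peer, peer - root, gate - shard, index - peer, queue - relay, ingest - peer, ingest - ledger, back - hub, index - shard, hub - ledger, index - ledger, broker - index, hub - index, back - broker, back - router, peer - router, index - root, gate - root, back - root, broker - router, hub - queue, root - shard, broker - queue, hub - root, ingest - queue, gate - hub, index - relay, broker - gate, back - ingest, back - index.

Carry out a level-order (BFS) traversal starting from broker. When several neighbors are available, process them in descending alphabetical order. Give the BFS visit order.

Visit broker; enqueue router, queue, index, gate, back → queue [router, queue, index, gate, back]
Visit router; enqueue peer → queue [queue, index, gate, back, peer]
Visit queue; enqueue relay, ingest, hub → queue [index, gate, back, peer, relay, ingest, hub]
Visit index; enqueue shard, root, ledger → queue [gate, back, peer, relay, ingest, hub, shard, root, ledger]
Visit gate → queue [back, peer, relay, ingest, hub, shard, root, ledger]
Visit back → queue [peer, relay, ingest, hub, shard, root, ledger]
Visit peer → queue [relay, ingest, hub, shard, root, ledger]
Visit relay → queue [ingest, hub, shard, root, ledger]
Visit ingest → queue [hub, shard, root, ledger]
Visit hub → queue [shard, root, ledger]
Visit shard → queue [root, ledger]
Visit root → queue [ledger]
Visit ledger → queue []

broker → router → queue → index → gate → back → peer → relay → ingest → hub → shard → root → ledger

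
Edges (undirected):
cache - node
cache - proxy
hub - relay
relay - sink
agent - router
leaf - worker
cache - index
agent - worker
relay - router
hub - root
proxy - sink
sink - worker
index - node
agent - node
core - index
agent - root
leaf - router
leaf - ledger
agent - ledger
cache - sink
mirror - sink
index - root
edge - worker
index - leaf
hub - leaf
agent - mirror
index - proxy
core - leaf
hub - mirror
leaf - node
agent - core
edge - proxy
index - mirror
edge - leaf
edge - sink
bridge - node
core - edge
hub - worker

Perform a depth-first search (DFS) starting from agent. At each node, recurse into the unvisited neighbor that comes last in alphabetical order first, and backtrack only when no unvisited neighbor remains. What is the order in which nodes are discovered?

agent, worker, sink, relay, router, leaf, node, index, root, hub, mirror, proxy, edge, core, cache, bridge, ledger

Visit agent
agent → worker
worker → sink
sink → relay
relay → router
router → leaf
leaf → node
node → index
index → root
root → hub
hub → mirror
index → proxy
proxy → edge
edge → core
proxy → cache
node → bridge
leaf → ledger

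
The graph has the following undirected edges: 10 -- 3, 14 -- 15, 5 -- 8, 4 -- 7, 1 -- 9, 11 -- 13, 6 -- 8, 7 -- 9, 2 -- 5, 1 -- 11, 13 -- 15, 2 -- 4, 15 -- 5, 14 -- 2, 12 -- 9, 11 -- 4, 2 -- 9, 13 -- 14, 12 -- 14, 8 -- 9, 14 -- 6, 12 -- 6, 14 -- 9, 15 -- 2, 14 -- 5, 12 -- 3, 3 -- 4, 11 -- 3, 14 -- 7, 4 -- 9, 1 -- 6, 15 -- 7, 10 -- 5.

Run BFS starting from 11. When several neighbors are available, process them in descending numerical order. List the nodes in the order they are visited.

11, 13, 4, 3, 1, 15, 14, 9, 7, 2, 12, 10, 6, 5, 8

Visit 11; enqueue 13, 4, 3, 1 → queue [13, 4, 3, 1]
Visit 13; enqueue 15, 14 → queue [4, 3, 1, 15, 14]
Visit 4; enqueue 9, 7, 2 → queue [3, 1, 15, 14, 9, 7, 2]
Visit 3; enqueue 12, 10 → queue [1, 15, 14, 9, 7, 2, 12, 10]
Visit 1; enqueue 6 → queue [15, 14, 9, 7, 2, 12, 10, 6]
Visit 15; enqueue 5 → queue [14, 9, 7, 2, 12, 10, 6, 5]
Visit 14 → queue [9, 7, 2, 12, 10, 6, 5]
Visit 9; enqueue 8 → queue [7, 2, 12, 10, 6, 5, 8]
Visit 7 → queue [2, 12, 10, 6, 5, 8]
Visit 2 → queue [12, 10, 6, 5, 8]
Visit 12 → queue [10, 6, 5, 8]
Visit 10 → queue [6, 5, 8]
Visit 6 → queue [5, 8]
Visit 5 → queue [8]
Visit 8 → queue []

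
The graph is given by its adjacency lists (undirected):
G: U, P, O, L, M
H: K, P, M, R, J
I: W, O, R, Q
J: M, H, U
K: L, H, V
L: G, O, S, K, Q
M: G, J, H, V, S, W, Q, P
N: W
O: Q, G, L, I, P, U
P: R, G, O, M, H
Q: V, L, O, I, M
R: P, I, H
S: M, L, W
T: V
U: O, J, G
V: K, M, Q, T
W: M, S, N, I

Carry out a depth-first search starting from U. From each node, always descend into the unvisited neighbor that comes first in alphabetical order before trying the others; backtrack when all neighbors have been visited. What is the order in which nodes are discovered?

U G L K H J M P O I Q V T R W N S

Visit U
U → G
G → L
L → K
K → H
H → J
J → M
M → P
P → O
O → I
I → Q
Q → V
V → T
I → R
I → W
W → N
W → S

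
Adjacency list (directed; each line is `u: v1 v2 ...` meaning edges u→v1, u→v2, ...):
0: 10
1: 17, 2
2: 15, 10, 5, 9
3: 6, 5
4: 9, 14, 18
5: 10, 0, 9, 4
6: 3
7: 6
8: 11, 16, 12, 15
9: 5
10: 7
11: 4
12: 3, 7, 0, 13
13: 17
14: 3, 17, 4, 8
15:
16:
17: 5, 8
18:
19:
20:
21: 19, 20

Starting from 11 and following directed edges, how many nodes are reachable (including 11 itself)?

BFS from 11 visits: 11, 4, 9, 14, 18, 5, 3, 17, 8, 10, 0, 6, 16, 12, 15, 7, 13
Reachable nodes: 17 of 22 total.

17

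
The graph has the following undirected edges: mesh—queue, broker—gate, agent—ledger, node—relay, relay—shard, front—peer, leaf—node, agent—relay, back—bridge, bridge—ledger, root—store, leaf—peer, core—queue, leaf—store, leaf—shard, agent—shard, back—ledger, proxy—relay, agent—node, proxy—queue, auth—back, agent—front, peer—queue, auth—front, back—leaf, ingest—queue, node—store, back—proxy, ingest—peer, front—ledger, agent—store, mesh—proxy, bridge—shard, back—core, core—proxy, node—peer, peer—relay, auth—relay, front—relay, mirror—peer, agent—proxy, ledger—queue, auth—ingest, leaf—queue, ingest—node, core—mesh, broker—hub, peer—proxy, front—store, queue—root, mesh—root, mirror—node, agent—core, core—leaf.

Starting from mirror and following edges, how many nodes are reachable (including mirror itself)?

BFS from mirror visits: mirror, peer, node, relay, queue, proxy, leaf, ingest, front, store, agent, shard, auth, root, mesh, ledger, core, back, bridge
Reachable nodes: 19 of 22 total.

19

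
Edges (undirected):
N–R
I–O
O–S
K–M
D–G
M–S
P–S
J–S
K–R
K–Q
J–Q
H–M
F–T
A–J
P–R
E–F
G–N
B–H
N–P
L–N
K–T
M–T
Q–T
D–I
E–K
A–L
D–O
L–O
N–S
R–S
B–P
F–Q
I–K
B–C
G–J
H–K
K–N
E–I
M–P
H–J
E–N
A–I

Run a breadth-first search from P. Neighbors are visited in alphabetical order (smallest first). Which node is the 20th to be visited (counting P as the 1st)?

A

Visit P; enqueue B, M, N, R, S → queue [B, M, N, R, S]
Visit B; enqueue C, H → queue [M, N, R, S, C, H]
Visit M; enqueue K, T → queue [N, R, S, C, H, K, T]
Visit N; enqueue E, G, L → queue [R, S, C, H, K, T, E, G, L]
Visit R → queue [S, C, H, K, T, E, G, L]
Visit S; enqueue J, O → queue [C, H, K, T, E, G, L, J, O]
Visit C → queue [H, K, T, E, G, L, J, O]
Visit H → queue [K, T, E, G, L, J, O]
Visit K; enqueue I, Q → queue [T, E, G, L, J, O, I, Q]
Visit T; enqueue F → queue [E, G, L, J, O, I, Q, F]
Visit E → queue [G, L, J, O, I, Q, F]
Visit G; enqueue D → queue [L, J, O, I, Q, F, D]
Visit L; enqueue A → queue [J, O, I, Q, F, D, A]
Visit J → queue [O, I, Q, F, D, A]
Visit O → queue [I, Q, F, D, A]
Visit I → queue [Q, F, D, A]
Visit Q → queue [F, D, A]
Visit F → queue [D, A]
Visit D → queue [A]
Visit A → queue []

Visit order: P, B, M, N, R, S, C, H, K, T, E, G, L, J, O, I, Q, F, D, A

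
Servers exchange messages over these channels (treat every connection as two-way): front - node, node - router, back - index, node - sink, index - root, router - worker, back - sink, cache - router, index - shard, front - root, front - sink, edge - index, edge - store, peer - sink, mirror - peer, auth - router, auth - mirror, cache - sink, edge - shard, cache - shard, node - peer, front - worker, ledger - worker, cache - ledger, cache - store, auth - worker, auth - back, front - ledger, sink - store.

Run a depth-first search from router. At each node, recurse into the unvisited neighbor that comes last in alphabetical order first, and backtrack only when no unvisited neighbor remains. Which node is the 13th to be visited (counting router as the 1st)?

mirror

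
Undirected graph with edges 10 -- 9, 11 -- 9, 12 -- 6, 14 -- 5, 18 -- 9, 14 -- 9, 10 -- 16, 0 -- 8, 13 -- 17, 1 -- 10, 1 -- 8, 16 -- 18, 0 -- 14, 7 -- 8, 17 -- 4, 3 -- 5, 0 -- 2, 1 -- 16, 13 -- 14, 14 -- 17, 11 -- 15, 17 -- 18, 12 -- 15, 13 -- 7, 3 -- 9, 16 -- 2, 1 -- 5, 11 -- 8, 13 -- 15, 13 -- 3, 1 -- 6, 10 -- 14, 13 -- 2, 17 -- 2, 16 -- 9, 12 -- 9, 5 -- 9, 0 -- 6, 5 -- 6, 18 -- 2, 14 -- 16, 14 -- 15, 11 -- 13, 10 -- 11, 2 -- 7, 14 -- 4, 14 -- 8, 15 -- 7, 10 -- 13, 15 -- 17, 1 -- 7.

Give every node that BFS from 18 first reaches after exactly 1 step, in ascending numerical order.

Level 0: 18
Level 1: 2, 9, 16, 17
Level 2: 0, 1, 3, 4, 5, 7, 10, 11, 12, 13, 14, 15
Level 3: 6, 8

2, 9, 16, 17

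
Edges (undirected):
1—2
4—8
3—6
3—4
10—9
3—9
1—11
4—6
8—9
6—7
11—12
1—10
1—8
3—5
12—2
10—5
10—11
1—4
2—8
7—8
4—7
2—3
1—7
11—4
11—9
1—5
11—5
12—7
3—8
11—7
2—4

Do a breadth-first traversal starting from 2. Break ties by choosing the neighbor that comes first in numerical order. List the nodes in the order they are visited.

2 1 3 4 8 12 5 7 10 11 6 9

Visit 2; enqueue 1, 3, 4, 8, 12 → queue [1, 3, 4, 8, 12]
Visit 1; enqueue 5, 7, 10, 11 → queue [3, 4, 8, 12, 5, 7, 10, 11]
Visit 3; enqueue 6, 9 → queue [4, 8, 12, 5, 7, 10, 11, 6, 9]
Visit 4 → queue [8, 12, 5, 7, 10, 11, 6, 9]
Visit 8 → queue [12, 5, 7, 10, 11, 6, 9]
Visit 12 → queue [5, 7, 10, 11, 6, 9]
Visit 5 → queue [7, 10, 11, 6, 9]
Visit 7 → queue [10, 11, 6, 9]
Visit 10 → queue [11, 6, 9]
Visit 11 → queue [6, 9]
Visit 6 → queue [9]
Visit 9 → queue []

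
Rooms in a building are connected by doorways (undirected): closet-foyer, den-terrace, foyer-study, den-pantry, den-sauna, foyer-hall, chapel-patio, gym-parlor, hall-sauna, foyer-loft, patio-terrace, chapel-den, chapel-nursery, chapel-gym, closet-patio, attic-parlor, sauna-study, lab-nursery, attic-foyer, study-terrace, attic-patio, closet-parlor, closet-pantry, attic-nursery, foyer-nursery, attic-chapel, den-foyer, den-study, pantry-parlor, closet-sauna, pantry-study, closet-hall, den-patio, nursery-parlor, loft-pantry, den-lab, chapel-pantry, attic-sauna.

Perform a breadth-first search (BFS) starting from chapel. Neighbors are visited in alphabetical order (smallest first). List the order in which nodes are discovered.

chapel → attic → den → gym → nursery → pantry → patio → foyer → parlor → sauna → lab → study → terrace → closet → loft → hall

Visit chapel; enqueue attic, den, gym, nursery, pantry, patio → queue [attic, den, gym, nursery, pantry, patio]
Visit attic; enqueue foyer, parlor, sauna → queue [den, gym, nursery, pantry, patio, foyer, parlor, sauna]
Visit den; enqueue lab, study, terrace → queue [gym, nursery, pantry, patio, foyer, parlor, sauna, lab, study, terrace]
Visit gym → queue [nursery, pantry, patio, foyer, parlor, sauna, lab, study, terrace]
Visit nursery → queue [pantry, patio, foyer, parlor, sauna, lab, study, terrace]
Visit pantry; enqueue closet, loft → queue [patio, foyer, parlor, sauna, lab, study, terrace, closet, loft]
Visit patio → queue [foyer, parlor, sauna, lab, study, terrace, closet, loft]
Visit foyer; enqueue hall → queue [parlor, sauna, lab, study, terrace, closet, loft, hall]
Visit parlor → queue [sauna, lab, study, terrace, closet, loft, hall]
Visit sauna → queue [lab, study, terrace, closet, loft, hall]
Visit lab → queue [study, terrace, closet, loft, hall]
Visit study → queue [terrace, closet, loft, hall]
Visit terrace → queue [closet, loft, hall]
Visit closet → queue [loft, hall]
Visit loft → queue [hall]
Visit hall → queue []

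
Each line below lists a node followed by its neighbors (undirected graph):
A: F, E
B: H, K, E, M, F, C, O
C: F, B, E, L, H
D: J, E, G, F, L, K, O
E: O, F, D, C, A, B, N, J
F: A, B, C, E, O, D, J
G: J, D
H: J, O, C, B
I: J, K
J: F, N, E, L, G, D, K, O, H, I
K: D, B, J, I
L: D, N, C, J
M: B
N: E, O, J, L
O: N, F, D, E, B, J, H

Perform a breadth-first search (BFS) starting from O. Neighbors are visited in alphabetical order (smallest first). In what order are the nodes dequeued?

O → B → D → E → F → H → J → N → C → K → M → G → L → A → I

Visit O; enqueue B, D, E, F, H, J, N → queue [B, D, E, F, H, J, N]
Visit B; enqueue C, K, M → queue [D, E, F, H, J, N, C, K, M]
Visit D; enqueue G, L → queue [E, F, H, J, N, C, K, M, G, L]
Visit E; enqueue A → queue [F, H, J, N, C, K, M, G, L, A]
Visit F → queue [H, J, N, C, K, M, G, L, A]
Visit H → queue [J, N, C, K, M, G, L, A]
Visit J; enqueue I → queue [N, C, K, M, G, L, A, I]
Visit N → queue [C, K, M, G, L, A, I]
Visit C → queue [K, M, G, L, A, I]
Visit K → queue [M, G, L, A, I]
Visit M → queue [G, L, A, I]
Visit G → queue [L, A, I]
Visit L → queue [A, I]
Visit A → queue [I]
Visit I → queue []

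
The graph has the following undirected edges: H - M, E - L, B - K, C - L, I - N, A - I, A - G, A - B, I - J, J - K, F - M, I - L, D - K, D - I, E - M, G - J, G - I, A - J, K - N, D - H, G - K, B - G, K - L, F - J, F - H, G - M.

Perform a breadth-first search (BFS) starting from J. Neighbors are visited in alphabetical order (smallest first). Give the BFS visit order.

J, A, F, G, I, K, B, H, M, D, L, N, E, C

Visit J; enqueue A, F, G, I, K → queue [A, F, G, I, K]
Visit A; enqueue B → queue [F, G, I, K, B]
Visit F; enqueue H, M → queue [G, I, K, B, H, M]
Visit G → queue [I, K, B, H, M]
Visit I; enqueue D, L, N → queue [K, B, H, M, D, L, N]
Visit K → queue [B, H, M, D, L, N]
Visit B → queue [H, M, D, L, N]
Visit H → queue [M, D, L, N]
Visit M; enqueue E → queue [D, L, N, E]
Visit D → queue [L, N, E]
Visit L; enqueue C → queue [N, E, C]
Visit N → queue [E, C]
Visit E → queue [C]
Visit C → queue []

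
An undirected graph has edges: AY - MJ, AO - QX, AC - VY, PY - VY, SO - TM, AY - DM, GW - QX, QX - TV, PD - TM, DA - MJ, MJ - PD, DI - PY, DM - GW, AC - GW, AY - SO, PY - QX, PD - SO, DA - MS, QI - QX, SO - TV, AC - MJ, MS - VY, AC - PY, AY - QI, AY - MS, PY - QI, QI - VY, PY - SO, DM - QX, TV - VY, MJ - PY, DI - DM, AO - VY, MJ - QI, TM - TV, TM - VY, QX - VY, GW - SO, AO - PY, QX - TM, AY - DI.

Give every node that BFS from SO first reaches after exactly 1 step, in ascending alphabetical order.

Level 0: SO
Level 1: AY, GW, PD, PY, TM, TV
Level 2: AC, AO, DI, DM, MJ, MS, QI, QX, VY
Level 3: DA

AY, GW, PD, PY, TM, TV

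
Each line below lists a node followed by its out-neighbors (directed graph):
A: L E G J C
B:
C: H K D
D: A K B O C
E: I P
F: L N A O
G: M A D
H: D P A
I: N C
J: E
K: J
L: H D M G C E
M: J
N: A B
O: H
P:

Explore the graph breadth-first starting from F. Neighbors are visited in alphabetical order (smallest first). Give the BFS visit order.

F, A, L, N, O, C, E, G, J, D, H, M, B, K, I, P

Visit F; enqueue A, L, N, O → queue [A, L, N, O]
Visit A; enqueue C, E, G, J → queue [L, N, O, C, E, G, J]
Visit L; enqueue D, H, M → queue [N, O, C, E, G, J, D, H, M]
Visit N; enqueue B → queue [O, C, E, G, J, D, H, M, B]
Visit O → queue [C, E, G, J, D, H, M, B]
Visit C; enqueue K → queue [E, G, J, D, H, M, B, K]
Visit E; enqueue I, P → queue [G, J, D, H, M, B, K, I, P]
Visit G → queue [J, D, H, M, B, K, I, P]
Visit J → queue [D, H, M, B, K, I, P]
Visit D → queue [H, M, B, K, I, P]
Visit H → queue [M, B, K, I, P]
Visit M → queue [B, K, I, P]
Visit B → queue [K, I, P]
Visit K → queue [I, P]
Visit I → queue [P]
Visit P → queue []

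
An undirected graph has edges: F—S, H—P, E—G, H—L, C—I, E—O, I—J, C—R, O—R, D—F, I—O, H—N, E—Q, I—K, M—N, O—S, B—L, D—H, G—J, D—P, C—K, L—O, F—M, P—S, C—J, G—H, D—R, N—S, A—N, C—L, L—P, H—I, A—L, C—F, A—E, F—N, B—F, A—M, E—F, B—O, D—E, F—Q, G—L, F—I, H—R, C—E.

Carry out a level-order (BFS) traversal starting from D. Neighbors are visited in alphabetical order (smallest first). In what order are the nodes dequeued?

D, E, F, H, P, R, A, C, G, O, Q, B, I, M, N, S, L, J, K

Visit D; enqueue E, F, H, P, R → queue [E, F, H, P, R]
Visit E; enqueue A, C, G, O, Q → queue [F, H, P, R, A, C, G, O, Q]
Visit F; enqueue B, I, M, N, S → queue [H, P, R, A, C, G, O, Q, B, I, M, N, S]
Visit H; enqueue L → queue [P, R, A, C, G, O, Q, B, I, M, N, S, L]
Visit P → queue [R, A, C, G, O, Q, B, I, M, N, S, L]
Visit R → queue [A, C, G, O, Q, B, I, M, N, S, L]
Visit A → queue [C, G, O, Q, B, I, M, N, S, L]
Visit C; enqueue J, K → queue [G, O, Q, B, I, M, N, S, L, J, K]
Visit G → queue [O, Q, B, I, M, N, S, L, J, K]
Visit O → queue [Q, B, I, M, N, S, L, J, K]
Visit Q → queue [B, I, M, N, S, L, J, K]
Visit B → queue [I, M, N, S, L, J, K]
Visit I → queue [M, N, S, L, J, K]
Visit M → queue [N, S, L, J, K]
Visit N → queue [S, L, J, K]
Visit S → queue [L, J, K]
Visit L → queue [J, K]
Visit J → queue [K]
Visit K → queue []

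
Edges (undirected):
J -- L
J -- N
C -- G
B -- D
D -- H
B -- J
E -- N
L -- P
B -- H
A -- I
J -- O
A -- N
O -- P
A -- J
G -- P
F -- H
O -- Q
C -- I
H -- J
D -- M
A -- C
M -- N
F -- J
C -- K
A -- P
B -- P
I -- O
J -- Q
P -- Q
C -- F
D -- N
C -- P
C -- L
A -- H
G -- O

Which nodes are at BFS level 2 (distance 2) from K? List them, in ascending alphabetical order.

A, F, G, I, L, P

Level 0: K
Level 1: C
Level 2: A, F, G, I, L, P
Level 3: B, H, J, N, O, Q
Level 4: D, E, M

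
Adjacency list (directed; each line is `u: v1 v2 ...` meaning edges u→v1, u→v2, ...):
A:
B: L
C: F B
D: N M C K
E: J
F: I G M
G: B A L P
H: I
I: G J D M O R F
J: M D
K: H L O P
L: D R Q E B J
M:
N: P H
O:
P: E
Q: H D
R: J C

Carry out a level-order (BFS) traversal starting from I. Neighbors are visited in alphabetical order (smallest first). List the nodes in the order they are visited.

I -> D -> F -> G -> J -> M -> O -> R -> C -> K -> N -> A -> B -> L -> P -> H -> E -> Q

Visit I; enqueue D, F, G, J, M, O, R → queue [D, F, G, J, M, O, R]
Visit D; enqueue C, K, N → queue [F, G, J, M, O, R, C, K, N]
Visit F → queue [G, J, M, O, R, C, K, N]
Visit G; enqueue A, B, L, P → queue [J, M, O, R, C, K, N, A, B, L, P]
Visit J → queue [M, O, R, C, K, N, A, B, L, P]
Visit M → queue [O, R, C, K, N, A, B, L, P]
Visit O → queue [R, C, K, N, A, B, L, P]
Visit R → queue [C, K, N, A, B, L, P]
Visit C → queue [K, N, A, B, L, P]
Visit K; enqueue H → queue [N, A, B, L, P, H]
Visit N → queue [A, B, L, P, H]
Visit A → queue [B, L, P, H]
Visit B → queue [L, P, H]
Visit L; enqueue E, Q → queue [P, H, E, Q]
Visit P → queue [H, E, Q]
Visit H → queue [E, Q]
Visit E → queue [Q]
Visit Q → queue []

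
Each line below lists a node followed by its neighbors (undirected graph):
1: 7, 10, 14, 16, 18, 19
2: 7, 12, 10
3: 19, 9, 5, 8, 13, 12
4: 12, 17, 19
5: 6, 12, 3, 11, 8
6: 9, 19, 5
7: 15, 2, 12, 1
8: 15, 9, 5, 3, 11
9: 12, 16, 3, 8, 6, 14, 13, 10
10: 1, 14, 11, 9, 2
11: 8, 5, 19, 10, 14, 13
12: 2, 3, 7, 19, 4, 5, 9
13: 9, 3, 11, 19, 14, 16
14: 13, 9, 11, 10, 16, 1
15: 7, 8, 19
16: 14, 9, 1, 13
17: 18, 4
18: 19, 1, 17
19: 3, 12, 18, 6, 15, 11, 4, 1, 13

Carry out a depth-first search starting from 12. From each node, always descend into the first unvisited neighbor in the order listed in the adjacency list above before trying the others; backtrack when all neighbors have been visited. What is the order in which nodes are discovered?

Visit 12
12 → 2
2 → 7
7 → 15
15 → 8
8 → 9
9 → 16
16 → 14
14 → 13
13 → 3
3 → 19
19 → 18
18 → 1
1 → 10
10 → 11
11 → 5
5 → 6
18 → 17
17 → 4

12 -> 2 -> 7 -> 15 -> 8 -> 9 -> 16 -> 14 -> 13 -> 3 -> 19 -> 18 -> 1 -> 10 -> 11 -> 5 -> 6 -> 17 -> 4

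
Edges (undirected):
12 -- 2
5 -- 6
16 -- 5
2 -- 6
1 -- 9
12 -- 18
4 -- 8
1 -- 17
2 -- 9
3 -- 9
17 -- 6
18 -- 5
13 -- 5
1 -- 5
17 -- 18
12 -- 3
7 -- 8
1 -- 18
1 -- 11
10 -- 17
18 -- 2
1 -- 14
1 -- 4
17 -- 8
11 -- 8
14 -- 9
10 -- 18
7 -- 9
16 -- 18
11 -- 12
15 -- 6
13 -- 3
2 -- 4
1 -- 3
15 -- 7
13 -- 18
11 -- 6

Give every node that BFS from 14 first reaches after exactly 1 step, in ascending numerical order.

1, 9

Level 0: 14
Level 1: 1, 9
Level 2: 2, 3, 4, 5, 7, 11, 17, 18
Level 3: 6, 8, 10, 12, 13, 15, 16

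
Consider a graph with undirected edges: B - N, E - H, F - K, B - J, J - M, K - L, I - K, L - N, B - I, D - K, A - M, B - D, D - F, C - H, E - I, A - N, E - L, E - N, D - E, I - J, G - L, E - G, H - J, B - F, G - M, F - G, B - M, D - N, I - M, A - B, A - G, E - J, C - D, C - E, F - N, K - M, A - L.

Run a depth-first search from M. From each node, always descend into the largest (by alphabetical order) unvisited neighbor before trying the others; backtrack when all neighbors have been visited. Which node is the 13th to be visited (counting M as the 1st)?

Visit M
M → K
K → L
L → N
N → F
F → G
G → E
E → J
J → I
I → B
B → D
D → C
C → H
B → A

Visit order: M, K, L, N, F, G, E, J, I, B, D, C, H, A

H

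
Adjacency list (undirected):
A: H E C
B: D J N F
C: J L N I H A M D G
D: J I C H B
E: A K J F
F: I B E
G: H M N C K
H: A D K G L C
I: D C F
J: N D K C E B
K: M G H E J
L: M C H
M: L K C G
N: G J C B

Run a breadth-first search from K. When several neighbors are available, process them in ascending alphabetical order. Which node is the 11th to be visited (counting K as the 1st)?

Visit K; enqueue E, G, H, J, M → queue [E, G, H, J, M]
Visit E; enqueue A, F → queue [G, H, J, M, A, F]
Visit G; enqueue C, N → queue [H, J, M, A, F, C, N]
Visit H; enqueue D, L → queue [J, M, A, F, C, N, D, L]
Visit J; enqueue B → queue [M, A, F, C, N, D, L, B]
Visit M → queue [A, F, C, N, D, L, B]
Visit A → queue [F, C, N, D, L, B]
Visit F; enqueue I → queue [C, N, D, L, B, I]
Visit C → queue [N, D, L, B, I]
Visit N → queue [D, L, B, I]
Visit D → queue [L, B, I]
Visit L → queue [B, I]
Visit B → queue [I]
Visit I → queue []

Visit order: K, E, G, H, J, M, A, F, C, N, D, L, B, I

D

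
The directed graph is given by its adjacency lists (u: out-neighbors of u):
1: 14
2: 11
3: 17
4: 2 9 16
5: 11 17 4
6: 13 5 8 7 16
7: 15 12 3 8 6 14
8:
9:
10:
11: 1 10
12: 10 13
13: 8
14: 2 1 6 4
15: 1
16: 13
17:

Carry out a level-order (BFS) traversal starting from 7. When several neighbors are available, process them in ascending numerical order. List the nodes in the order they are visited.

Visit 7; enqueue 3, 6, 8, 12, 14, 15 → queue [3, 6, 8, 12, 14, 15]
Visit 3; enqueue 17 → queue [6, 8, 12, 14, 15, 17]
Visit 6; enqueue 5, 13, 16 → queue [8, 12, 14, 15, 17, 5, 13, 16]
Visit 8 → queue [12, 14, 15, 17, 5, 13, 16]
Visit 12; enqueue 10 → queue [14, 15, 17, 5, 13, 16, 10]
Visit 14; enqueue 1, 2, 4 → queue [15, 17, 5, 13, 16, 10, 1, 2, 4]
Visit 15 → queue [17, 5, 13, 16, 10, 1, 2, 4]
Visit 17 → queue [5, 13, 16, 10, 1, 2, 4]
Visit 5; enqueue 11 → queue [13, 16, 10, 1, 2, 4, 11]
Visit 13 → queue [16, 10, 1, 2, 4, 11]
Visit 16 → queue [10, 1, 2, 4, 11]
Visit 10 → queue [1, 2, 4, 11]
Visit 1 → queue [2, 4, 11]
Visit 2 → queue [4, 11]
Visit 4; enqueue 9 → queue [11, 9]
Visit 11 → queue [9]
Visit 9 → queue []

7, 3, 6, 8, 12, 14, 15, 17, 5, 13, 16, 10, 1, 2, 4, 11, 9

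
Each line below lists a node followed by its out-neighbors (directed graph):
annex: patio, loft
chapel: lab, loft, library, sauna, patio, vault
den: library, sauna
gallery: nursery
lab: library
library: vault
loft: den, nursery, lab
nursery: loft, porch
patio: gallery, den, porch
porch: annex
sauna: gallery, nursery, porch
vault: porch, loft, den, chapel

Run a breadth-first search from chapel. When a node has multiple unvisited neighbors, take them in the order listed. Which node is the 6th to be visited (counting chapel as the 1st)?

patio

Visit chapel; enqueue lab, loft, library, sauna, patio, vault → queue [lab, loft, library, sauna, patio, vault]
Visit lab → queue [loft, library, sauna, patio, vault]
Visit loft; enqueue den, nursery → queue [library, sauna, patio, vault, den, nursery]
Visit library → queue [sauna, patio, vault, den, nursery]
Visit sauna; enqueue gallery, porch → queue [patio, vault, den, nursery, gallery, porch]
Visit patio → queue [vault, den, nursery, gallery, porch]
Visit vault → queue [den, nursery, gallery, porch]
Visit den → queue [nursery, gallery, porch]
Visit nursery → queue [gallery, porch]
Visit gallery → queue [porch]
Visit porch; enqueue annex → queue [annex]
Visit annex → queue []

Visit order: chapel, lab, loft, library, sauna, patio, vault, den, nursery, gallery, porch, annex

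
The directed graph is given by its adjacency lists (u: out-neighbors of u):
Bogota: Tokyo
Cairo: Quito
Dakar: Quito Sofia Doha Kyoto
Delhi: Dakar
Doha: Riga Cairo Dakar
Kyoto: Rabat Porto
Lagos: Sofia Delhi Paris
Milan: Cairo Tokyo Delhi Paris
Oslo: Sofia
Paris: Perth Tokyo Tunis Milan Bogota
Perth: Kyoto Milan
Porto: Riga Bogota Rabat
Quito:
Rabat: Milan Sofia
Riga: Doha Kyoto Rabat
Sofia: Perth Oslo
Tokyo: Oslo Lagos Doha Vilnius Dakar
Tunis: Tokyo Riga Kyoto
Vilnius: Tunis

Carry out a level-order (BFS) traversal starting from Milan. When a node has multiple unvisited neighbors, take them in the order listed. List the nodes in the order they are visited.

Milan, Cairo, Tokyo, Delhi, Paris, Quito, Oslo, Lagos, Doha, Vilnius, Dakar, Perth, Tunis, Bogota, Sofia, Riga, Kyoto, Rabat, Porto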